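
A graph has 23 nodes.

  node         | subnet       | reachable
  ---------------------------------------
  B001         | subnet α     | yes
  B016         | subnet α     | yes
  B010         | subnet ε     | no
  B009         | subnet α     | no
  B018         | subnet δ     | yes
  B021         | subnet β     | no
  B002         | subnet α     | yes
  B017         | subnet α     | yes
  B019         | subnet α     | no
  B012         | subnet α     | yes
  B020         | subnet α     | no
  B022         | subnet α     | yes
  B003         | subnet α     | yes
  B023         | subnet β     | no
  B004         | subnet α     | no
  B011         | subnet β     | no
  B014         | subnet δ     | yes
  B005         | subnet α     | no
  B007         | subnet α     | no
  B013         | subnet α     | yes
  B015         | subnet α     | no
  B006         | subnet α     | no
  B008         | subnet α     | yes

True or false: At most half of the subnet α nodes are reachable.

False

'At most half of the subnet α nodes are reachable' holds iff |A ∩ B| ≤ |A ∖ B|.
|A| = 17, |A ∩ B| = 9, |A ∖ B| = 8.
9 > 8, so the statement is false.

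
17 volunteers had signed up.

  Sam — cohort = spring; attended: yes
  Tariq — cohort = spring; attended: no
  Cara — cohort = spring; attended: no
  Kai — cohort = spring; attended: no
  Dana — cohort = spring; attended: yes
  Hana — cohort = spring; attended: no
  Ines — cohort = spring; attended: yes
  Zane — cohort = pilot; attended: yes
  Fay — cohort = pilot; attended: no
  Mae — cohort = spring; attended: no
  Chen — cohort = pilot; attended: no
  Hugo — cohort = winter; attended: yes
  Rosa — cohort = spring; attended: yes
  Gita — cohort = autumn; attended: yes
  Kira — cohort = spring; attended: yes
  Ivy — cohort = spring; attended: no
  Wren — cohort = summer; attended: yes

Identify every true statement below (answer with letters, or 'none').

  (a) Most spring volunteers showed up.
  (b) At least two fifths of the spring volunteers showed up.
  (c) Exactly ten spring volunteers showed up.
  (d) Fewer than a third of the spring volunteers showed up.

(b)

|A| = 11, |A ∩ B| = 5, |A ∖ B| = 6.
(a) |A ∩ B| > |A ∖ B|: fails.
(b) |A ∩ B| / |A| ≥ 2/5: holds.
(c) |A ∩ B| = 10: fails.
(d) |A ∩ B| / |A| < 1/3: fails.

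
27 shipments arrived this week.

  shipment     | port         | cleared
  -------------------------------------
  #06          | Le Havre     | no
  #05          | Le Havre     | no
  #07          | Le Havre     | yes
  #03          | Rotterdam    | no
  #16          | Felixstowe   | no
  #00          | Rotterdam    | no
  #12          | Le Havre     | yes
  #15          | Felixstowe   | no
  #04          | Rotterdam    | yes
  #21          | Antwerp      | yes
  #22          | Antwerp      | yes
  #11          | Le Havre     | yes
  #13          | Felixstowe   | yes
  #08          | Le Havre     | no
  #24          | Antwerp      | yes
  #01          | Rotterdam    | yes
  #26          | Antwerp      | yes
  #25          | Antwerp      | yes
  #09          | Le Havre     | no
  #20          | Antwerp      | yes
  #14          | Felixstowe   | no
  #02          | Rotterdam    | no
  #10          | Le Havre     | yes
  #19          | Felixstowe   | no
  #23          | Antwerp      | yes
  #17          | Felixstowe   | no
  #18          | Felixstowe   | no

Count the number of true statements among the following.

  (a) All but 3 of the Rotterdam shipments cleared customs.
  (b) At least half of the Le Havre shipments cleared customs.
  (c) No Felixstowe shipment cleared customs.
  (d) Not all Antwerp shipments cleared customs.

(a) Rotterdam: |A| = 5, |A ∩ B| = 2; needs |A ∖ B| = 3 — true.
(b) Le Havre: |A| = 8, |A ∩ B| = 4; needs |A ∩ B| ≥ |A ∖ B| — true.
(c) Felixstowe: |A| = 7, |A ∩ B| = 1; needs A ∩ B = ∅ (|A ∩ B| = 0) — false.
(d) Antwerp: |A| = 7, |A ∩ B| = 7; needs A ⊄ B (|A ∖ B| ≥ 1) — false.

2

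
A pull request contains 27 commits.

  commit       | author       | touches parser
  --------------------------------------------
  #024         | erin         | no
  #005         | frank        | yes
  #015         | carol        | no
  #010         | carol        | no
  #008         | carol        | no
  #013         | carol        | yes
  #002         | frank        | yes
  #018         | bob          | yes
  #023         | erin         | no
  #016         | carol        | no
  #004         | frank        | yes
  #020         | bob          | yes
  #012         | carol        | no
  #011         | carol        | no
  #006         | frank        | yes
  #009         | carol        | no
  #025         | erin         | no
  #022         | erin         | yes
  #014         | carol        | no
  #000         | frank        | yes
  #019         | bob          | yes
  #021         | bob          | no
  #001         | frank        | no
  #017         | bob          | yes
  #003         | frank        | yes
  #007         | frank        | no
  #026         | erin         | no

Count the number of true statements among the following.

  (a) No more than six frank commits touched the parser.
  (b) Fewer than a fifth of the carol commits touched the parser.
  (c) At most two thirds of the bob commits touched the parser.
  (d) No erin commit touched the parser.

(a) frank: |A| = 8, |A ∩ B| = 6; needs |A ∩ B| ≤ 6 — true.
(b) carol: |A| = 9, |A ∩ B| = 1; needs |A ∩ B| / |A| < 1/5 — true.
(c) bob: |A| = 5, |A ∩ B| = 4; needs |A ∩ B| / |A| ≤ 2/3 — false.
(d) erin: |A| = 5, |A ∩ B| = 1; needs A ∩ B = ∅ (|A ∩ B| = 0) — false.

2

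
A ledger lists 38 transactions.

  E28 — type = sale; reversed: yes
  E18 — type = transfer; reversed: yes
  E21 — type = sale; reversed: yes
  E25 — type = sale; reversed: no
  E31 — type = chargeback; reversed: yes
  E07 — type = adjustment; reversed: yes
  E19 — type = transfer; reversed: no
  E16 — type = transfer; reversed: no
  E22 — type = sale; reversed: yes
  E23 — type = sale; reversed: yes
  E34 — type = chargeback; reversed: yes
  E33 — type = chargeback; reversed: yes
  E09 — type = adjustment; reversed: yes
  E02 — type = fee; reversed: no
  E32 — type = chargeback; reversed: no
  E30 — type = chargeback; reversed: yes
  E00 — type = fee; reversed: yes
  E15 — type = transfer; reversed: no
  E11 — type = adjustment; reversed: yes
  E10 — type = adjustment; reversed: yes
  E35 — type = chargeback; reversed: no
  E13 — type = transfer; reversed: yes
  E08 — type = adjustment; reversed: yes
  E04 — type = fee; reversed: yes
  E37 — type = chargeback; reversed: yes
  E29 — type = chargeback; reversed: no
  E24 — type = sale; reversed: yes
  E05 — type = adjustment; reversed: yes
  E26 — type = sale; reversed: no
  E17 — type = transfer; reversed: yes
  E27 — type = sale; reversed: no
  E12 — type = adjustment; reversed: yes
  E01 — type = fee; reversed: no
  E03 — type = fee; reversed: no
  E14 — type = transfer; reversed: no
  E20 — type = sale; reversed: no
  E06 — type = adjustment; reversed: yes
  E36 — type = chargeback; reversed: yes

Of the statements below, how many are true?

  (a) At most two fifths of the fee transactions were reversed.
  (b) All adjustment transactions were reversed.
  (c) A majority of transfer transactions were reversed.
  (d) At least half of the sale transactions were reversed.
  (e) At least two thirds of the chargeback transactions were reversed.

4

(a) fee: |A| = 5, |A ∩ B| = 2; needs |A ∩ B| / |A| ≤ 2/5 — true.
(b) adjustment: |A| = 8, |A ∩ B| = 8; needs A ⊆ B, i.e. every element of A is in B (|A ∖ B| = 0) — true.
(c) transfer: |A| = 7, |A ∩ B| = 3; needs |A ∩ B| > |A ∖ B| — false.
(d) sale: |A| = 9, |A ∩ B| = 5; needs |A ∩ B| ≥ |A ∖ B| — true.
(e) chargeback: |A| = 9, |A ∩ B| = 6; needs |A ∩ B| / |A| ≥ 2/3 — true.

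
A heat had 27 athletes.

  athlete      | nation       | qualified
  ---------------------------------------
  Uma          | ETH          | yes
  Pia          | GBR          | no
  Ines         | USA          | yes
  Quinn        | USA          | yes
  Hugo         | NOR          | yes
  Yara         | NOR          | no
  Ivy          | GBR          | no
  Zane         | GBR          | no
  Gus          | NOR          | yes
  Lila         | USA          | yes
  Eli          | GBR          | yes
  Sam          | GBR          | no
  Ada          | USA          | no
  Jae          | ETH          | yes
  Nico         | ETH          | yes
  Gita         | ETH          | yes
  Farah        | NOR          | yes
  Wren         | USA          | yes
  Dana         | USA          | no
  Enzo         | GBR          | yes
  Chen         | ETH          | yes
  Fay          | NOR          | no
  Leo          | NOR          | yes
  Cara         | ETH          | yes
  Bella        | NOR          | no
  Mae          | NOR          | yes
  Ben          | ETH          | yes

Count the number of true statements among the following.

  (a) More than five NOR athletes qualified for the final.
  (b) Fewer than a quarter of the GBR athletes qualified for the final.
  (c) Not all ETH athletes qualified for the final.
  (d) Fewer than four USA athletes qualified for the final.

0

(a) NOR: |A| = 8, |A ∩ B| = 5; needs |A ∩ B| > 5 — false.
(b) GBR: |A| = 6, |A ∩ B| = 2; needs |A ∩ B| / |A| < 1/4 — false.
(c) ETH: |A| = 7, |A ∩ B| = 7; needs A ⊄ B (|A ∖ B| ≥ 1) — false.
(d) USA: |A| = 6, |A ∩ B| = 4; needs |A ∩ B| < 4 — false.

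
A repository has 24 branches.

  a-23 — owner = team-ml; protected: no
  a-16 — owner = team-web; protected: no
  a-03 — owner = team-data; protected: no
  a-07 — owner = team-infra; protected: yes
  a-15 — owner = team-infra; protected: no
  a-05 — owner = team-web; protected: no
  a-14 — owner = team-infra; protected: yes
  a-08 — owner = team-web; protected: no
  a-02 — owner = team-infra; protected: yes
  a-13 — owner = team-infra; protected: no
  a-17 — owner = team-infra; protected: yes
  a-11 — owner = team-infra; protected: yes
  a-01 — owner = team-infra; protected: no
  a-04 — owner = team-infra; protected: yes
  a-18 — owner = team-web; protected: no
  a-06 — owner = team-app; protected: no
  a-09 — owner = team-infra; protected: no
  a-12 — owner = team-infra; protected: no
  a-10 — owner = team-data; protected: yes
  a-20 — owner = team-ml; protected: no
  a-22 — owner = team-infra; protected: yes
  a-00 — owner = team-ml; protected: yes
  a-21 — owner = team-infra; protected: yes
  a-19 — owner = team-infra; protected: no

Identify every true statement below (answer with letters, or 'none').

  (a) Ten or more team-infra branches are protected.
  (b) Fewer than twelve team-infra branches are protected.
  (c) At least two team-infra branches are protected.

(b), (c)

|A| = 14, |A ∩ B| = 8, |A ∖ B| = 6.
(a) |A ∩ B| ≥ 10: fails.
(b) |A ∩ B| < 12: holds.
(c) |A ∩ B| ≥ 2: holds.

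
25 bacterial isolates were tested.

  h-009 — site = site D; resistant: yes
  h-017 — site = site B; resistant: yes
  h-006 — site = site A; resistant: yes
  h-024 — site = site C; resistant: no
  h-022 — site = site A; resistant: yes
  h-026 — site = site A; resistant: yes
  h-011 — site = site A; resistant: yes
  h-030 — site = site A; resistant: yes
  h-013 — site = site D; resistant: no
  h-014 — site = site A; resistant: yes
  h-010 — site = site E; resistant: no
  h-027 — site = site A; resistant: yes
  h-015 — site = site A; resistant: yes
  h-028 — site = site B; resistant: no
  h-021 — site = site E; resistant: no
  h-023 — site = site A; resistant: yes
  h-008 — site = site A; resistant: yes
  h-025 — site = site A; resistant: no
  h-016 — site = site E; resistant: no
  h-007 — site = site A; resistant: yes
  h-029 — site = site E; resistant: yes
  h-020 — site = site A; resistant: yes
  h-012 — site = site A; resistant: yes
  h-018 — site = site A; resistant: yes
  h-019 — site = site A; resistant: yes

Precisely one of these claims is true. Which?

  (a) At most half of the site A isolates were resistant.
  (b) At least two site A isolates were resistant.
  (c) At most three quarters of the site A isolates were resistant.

|A| = 16, |A ∩ B| = 15, |A ∖ B| = 1.
(a) requires |A ∩ B| ≤ |A ∖ B|: false.
(b) requires |A ∩ B| ≥ 2: true.
(c) requires |A ∩ B| / |A| ≤ 3/4: false.

(b)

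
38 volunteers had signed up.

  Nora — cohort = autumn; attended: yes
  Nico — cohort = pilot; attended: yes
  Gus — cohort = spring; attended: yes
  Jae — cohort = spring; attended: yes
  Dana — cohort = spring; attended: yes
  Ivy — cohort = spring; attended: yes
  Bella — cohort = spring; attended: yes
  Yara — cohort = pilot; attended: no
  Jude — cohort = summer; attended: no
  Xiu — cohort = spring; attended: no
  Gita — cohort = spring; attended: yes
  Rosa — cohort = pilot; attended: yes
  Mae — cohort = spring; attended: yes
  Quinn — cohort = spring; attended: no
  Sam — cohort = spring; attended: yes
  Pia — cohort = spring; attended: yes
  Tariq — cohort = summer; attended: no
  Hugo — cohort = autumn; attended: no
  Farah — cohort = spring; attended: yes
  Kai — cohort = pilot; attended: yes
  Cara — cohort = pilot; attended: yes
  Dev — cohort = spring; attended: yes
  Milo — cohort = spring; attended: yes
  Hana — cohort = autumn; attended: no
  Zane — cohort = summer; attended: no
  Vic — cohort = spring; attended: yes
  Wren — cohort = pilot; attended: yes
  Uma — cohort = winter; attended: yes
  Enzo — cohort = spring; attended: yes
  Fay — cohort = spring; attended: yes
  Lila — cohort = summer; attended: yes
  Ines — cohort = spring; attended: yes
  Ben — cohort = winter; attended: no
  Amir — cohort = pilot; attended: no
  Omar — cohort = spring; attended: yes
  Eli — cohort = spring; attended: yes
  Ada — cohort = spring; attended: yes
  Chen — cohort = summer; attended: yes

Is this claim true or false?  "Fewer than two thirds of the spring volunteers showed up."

False

Truth condition: |A ∩ B| / |A| < 2/3.
|A| = 21, |A ∩ B| = 19, |A ∖ B| = 2.
|A ∩ B|/|A| = 19/21, so the statement is false.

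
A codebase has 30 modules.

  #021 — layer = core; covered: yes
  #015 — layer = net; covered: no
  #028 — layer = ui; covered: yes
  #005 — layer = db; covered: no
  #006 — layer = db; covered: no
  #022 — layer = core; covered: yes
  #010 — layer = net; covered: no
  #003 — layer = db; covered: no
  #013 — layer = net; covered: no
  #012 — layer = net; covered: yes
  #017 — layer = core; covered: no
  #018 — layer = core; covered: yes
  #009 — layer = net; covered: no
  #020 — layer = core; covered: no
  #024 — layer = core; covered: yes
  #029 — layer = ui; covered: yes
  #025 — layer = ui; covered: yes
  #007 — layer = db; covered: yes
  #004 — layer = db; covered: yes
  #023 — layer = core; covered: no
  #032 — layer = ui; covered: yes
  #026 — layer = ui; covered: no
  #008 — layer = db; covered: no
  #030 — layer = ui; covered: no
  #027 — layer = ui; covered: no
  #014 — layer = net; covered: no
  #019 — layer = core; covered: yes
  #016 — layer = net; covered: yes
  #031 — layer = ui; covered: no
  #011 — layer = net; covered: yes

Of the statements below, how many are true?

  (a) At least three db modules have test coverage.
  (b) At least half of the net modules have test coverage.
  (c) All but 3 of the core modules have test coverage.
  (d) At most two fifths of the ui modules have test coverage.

1

(a) db: |A| = 6, |A ∩ B| = 2; needs |A ∩ B| ≥ 3 — false.
(b) net: |A| = 8, |A ∩ B| = 3; needs |A ∩ B| ≥ |A ∖ B| — false.
(c) core: |A| = 8, |A ∩ B| = 5; needs |A ∖ B| = 3 — true.
(d) ui: |A| = 8, |A ∩ B| = 4; needs |A ∩ B| / |A| ≤ 2/5 — false.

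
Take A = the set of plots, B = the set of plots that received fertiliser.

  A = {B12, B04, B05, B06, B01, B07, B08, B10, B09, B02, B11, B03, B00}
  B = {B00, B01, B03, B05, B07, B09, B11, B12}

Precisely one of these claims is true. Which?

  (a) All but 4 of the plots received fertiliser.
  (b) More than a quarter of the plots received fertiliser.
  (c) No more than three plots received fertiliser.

|A| = 13, |A ∩ B| = 8, |A ∖ B| = 5.
(a) requires |A ∖ B| = 4: false.
(b) requires |A ∩ B| / |A| > 1/4: true.
(c) requires |A ∩ B| ≤ 3: false.

(b)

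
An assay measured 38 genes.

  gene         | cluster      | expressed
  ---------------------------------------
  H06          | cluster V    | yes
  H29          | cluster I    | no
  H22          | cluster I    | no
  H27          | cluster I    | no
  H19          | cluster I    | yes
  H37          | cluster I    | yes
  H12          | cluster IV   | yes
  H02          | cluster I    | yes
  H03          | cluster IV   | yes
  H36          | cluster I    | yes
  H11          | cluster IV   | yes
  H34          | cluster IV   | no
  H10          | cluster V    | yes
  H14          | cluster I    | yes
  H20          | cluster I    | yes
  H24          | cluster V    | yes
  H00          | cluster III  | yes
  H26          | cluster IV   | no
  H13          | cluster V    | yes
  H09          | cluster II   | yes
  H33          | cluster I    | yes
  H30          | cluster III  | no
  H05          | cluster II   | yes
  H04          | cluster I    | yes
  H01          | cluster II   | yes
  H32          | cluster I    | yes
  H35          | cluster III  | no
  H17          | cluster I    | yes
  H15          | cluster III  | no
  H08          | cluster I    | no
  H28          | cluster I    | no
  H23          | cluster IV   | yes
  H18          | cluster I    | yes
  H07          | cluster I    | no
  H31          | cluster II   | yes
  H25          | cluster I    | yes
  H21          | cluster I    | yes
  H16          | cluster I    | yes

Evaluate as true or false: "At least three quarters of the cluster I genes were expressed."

Truth condition: |A ∩ B| / |A| ≥ 3/4.
|A| = 20, |A ∩ B| = 14, |A ∖ B| = 6.
|A ∩ B|/|A| = 14/20, so the statement is false.

False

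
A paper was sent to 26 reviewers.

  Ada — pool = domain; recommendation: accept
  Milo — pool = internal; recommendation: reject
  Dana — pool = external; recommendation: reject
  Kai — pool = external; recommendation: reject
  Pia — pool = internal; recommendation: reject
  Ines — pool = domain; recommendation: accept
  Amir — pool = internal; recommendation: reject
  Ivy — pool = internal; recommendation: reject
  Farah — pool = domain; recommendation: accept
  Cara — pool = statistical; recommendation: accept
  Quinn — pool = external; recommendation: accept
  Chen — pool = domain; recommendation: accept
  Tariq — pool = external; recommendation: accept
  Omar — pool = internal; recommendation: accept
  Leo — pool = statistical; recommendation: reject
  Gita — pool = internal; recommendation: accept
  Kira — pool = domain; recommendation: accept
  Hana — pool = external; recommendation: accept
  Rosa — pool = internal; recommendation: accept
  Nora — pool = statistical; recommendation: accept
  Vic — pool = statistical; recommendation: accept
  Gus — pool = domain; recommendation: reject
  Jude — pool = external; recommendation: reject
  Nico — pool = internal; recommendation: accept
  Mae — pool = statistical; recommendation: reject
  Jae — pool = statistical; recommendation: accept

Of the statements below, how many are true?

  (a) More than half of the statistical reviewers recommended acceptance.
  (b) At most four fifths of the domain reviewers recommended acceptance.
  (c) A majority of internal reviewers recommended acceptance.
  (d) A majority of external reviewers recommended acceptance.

1

(a) statistical: |A| = 6, |A ∩ B| = 4; needs |A ∩ B| > |A ∖ B| — true.
(b) domain: |A| = 6, |A ∩ B| = 5; needs |A ∩ B| / |A| ≤ 4/5 — false.
(c) internal: |A| = 8, |A ∩ B| = 4; needs |A ∩ B| > |A ∖ B| — false.
(d) external: |A| = 6, |A ∩ B| = 3; needs |A ∩ B| > |A ∖ B| — false.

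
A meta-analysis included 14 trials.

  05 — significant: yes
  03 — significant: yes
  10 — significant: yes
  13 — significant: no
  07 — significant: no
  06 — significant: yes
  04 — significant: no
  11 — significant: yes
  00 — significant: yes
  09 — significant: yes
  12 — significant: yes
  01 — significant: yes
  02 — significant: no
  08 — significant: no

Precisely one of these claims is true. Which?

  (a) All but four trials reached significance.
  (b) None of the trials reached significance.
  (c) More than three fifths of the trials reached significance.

|A| = 14, |A ∩ B| = 9, |A ∖ B| = 5.
(a) requires |A ∖ B| = 4: false.
(b) requires A ∩ B = ∅ (|A ∩ B| = 0): false.
(c) requires |A ∩ B| / |A| > 3/5: true.

(c)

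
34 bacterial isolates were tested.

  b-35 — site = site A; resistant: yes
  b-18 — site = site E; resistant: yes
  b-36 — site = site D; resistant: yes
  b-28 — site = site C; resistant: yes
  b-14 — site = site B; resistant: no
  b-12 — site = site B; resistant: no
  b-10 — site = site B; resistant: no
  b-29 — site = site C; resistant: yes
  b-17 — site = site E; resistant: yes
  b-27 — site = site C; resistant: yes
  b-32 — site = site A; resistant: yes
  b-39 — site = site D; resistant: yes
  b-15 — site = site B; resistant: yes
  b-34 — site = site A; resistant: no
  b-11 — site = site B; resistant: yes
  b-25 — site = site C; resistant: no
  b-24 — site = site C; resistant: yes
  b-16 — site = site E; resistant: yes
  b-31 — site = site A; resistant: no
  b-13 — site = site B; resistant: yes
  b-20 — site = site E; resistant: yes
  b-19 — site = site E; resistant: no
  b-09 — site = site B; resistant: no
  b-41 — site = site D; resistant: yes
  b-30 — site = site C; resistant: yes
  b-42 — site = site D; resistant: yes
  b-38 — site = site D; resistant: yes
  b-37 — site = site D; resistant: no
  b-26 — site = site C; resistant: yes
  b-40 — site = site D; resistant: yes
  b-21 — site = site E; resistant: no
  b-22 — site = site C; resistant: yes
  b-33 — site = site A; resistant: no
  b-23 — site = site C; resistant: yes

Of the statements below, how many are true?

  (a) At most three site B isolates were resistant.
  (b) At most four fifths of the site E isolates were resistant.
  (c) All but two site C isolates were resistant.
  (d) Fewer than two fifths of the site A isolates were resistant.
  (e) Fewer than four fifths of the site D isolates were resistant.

(a) site B: |A| = 7, |A ∩ B| = 3; needs |A ∩ B| ≤ 3 — true.
(b) site E: |A| = 6, |A ∩ B| = 4; needs |A ∩ B| / |A| ≤ 4/5 — true.
(c) site C: |A| = 9, |A ∩ B| = 8; needs |A ∖ B| = 2 — false.
(d) site A: |A| = 5, |A ∩ B| = 2; needs |A ∩ B| / |A| < 2/5 — false.
(e) site D: |A| = 7, |A ∩ B| = 6; needs |A ∩ B| / |A| < 4/5 — false.

2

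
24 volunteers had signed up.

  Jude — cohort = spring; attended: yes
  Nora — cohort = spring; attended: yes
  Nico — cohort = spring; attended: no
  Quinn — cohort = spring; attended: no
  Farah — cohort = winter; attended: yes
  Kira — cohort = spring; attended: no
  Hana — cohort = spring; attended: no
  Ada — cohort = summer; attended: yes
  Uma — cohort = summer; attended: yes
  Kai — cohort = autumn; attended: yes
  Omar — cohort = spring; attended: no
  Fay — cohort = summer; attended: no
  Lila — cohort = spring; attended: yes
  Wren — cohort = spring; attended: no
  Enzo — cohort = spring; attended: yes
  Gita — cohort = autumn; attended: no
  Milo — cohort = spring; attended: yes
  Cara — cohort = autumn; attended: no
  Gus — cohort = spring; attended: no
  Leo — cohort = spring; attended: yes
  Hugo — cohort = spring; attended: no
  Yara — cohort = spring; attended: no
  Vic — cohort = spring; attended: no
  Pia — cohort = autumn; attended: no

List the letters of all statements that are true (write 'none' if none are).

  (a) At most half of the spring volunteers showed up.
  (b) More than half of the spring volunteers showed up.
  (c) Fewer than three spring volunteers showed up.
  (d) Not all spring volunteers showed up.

|A| = 16, |A ∩ B| = 6, |A ∖ B| = 10.
(a) |A ∩ B| ≤ |A ∖ B|: holds.
(b) |A ∩ B| > |A ∖ B|: fails.
(c) |A ∩ B| < 3: fails.
(d) A ⊄ B (|A ∖ B| ≥ 1): holds.

(a), (d)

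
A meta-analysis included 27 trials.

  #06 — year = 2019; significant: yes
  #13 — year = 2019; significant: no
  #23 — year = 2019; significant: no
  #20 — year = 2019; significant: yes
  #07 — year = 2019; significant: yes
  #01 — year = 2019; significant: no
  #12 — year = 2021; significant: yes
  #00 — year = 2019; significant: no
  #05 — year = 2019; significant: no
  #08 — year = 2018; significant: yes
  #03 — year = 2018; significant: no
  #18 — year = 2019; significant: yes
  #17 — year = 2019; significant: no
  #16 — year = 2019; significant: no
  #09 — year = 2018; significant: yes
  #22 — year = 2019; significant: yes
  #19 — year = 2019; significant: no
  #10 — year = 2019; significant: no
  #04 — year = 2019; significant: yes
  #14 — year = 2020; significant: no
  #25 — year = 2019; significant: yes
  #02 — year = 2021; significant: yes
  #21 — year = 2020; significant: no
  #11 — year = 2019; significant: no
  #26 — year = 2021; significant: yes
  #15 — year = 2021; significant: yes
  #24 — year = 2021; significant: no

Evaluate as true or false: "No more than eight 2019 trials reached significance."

True

The determiner here denotes the relation: |A ∩ B| ≤ 8.
|A| = 17, |A ∩ B| = 7, |A ∖ B| = 10.
|A ∩ B| = 7, so the statement is true.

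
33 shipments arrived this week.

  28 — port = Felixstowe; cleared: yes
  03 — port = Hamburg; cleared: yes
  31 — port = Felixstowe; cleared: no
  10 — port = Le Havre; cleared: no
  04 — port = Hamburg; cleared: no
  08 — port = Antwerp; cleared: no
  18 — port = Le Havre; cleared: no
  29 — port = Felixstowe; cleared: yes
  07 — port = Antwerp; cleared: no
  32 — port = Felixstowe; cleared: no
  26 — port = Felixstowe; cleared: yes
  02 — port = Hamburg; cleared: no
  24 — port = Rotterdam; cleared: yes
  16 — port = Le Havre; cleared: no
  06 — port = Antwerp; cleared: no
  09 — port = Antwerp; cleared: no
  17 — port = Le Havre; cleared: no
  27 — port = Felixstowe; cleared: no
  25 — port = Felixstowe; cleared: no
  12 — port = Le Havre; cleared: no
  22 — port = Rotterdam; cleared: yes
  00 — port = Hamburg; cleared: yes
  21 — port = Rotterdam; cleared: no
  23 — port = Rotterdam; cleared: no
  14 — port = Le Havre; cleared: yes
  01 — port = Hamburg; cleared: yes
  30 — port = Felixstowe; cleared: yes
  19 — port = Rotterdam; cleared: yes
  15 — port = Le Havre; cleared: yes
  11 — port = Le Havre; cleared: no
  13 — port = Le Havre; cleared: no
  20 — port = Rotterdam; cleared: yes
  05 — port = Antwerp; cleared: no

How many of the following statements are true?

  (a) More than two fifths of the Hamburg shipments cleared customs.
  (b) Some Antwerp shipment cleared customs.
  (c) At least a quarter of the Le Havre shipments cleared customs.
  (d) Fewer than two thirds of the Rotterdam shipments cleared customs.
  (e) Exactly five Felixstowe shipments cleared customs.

(a) Hamburg: |A| = 5, |A ∩ B| = 3; needs |A ∩ B| / |A| > 2/5 — true.
(b) Antwerp: |A| = 5, |A ∩ B| = 0; needs A ∩ B ≠ ∅ (|A ∩ B| ≥ 1) — false.
(c) Le Havre: |A| = 9, |A ∩ B| = 2; needs |A ∩ B| / |A| ≥ 1/4 — false.
(d) Rotterdam: |A| = 6, |A ∩ B| = 4; needs |A ∩ B| / |A| < 2/3 — false.
(e) Felixstowe: |A| = 8, |A ∩ B| = 4; needs |A ∩ B| = 5 — false.

1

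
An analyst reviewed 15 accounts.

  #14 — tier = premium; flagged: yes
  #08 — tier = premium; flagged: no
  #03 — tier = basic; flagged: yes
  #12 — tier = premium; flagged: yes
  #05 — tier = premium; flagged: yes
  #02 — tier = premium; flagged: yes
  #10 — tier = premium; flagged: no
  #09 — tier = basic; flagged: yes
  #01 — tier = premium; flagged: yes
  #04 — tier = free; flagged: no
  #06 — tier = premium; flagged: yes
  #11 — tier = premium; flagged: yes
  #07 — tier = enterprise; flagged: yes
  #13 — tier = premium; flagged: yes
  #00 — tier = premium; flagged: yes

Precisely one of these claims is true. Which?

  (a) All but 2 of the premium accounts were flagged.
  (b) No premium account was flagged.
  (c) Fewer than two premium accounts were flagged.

(a)

|A| = 11, |A ∩ B| = 9, |A ∖ B| = 2.
(a) requires |A ∖ B| = 2: true.
(b) requires A ∩ B = ∅ (|A ∩ B| = 0): false.
(c) requires |A ∩ B| < 2: false.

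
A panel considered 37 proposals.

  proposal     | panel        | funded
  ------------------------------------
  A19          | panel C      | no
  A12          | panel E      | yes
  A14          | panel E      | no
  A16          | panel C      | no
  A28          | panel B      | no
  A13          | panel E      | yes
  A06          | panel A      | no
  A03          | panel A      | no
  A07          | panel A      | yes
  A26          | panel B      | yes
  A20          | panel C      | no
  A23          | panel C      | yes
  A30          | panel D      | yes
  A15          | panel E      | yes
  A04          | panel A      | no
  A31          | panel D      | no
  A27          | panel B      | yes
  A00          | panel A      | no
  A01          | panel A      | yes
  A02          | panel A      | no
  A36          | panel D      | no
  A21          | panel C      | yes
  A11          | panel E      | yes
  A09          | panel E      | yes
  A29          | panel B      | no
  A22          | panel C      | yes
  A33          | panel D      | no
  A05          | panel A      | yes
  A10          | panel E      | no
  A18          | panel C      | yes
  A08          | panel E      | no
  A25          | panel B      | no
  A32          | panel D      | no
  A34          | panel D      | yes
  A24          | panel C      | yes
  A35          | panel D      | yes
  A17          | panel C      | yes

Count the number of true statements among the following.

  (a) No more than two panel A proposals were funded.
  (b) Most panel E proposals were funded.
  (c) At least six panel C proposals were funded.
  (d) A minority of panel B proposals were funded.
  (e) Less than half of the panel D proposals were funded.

(a) panel A: |A| = 8, |A ∩ B| = 3; needs |A ∩ B| ≤ 2 — false.
(b) panel E: |A| = 8, |A ∩ B| = 5; needs |A ∩ B| > |A ∖ B| — true.
(c) panel C: |A| = 9, |A ∩ B| = 6; needs |A ∩ B| ≥ 6 — true.
(d) panel B: |A| = 5, |A ∩ B| = 2; needs |A ∩ B| < |A ∖ B| — true.
(e) panel D: |A| = 7, |A ∩ B| = 3; needs |A ∩ B| < |A ∖ B| — true.

4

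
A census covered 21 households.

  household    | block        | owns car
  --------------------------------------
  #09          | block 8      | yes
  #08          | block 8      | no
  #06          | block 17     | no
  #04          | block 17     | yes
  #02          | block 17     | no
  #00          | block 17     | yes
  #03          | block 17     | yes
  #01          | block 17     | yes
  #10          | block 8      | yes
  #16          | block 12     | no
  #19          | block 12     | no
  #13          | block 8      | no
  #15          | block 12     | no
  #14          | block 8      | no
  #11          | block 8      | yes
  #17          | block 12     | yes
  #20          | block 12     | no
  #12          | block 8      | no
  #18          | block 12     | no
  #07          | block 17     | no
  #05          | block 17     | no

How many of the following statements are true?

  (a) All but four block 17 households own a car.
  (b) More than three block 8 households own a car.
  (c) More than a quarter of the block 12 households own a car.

(a) block 17: |A| = 8, |A ∩ B| = 4; needs |A ∖ B| = 4 — true.
(b) block 8: |A| = 7, |A ∩ B| = 3; needs |A ∩ B| > 3 — false.
(c) block 12: |A| = 6, |A ∩ B| = 1; needs |A ∩ B| / |A| > 1/4 — false.

1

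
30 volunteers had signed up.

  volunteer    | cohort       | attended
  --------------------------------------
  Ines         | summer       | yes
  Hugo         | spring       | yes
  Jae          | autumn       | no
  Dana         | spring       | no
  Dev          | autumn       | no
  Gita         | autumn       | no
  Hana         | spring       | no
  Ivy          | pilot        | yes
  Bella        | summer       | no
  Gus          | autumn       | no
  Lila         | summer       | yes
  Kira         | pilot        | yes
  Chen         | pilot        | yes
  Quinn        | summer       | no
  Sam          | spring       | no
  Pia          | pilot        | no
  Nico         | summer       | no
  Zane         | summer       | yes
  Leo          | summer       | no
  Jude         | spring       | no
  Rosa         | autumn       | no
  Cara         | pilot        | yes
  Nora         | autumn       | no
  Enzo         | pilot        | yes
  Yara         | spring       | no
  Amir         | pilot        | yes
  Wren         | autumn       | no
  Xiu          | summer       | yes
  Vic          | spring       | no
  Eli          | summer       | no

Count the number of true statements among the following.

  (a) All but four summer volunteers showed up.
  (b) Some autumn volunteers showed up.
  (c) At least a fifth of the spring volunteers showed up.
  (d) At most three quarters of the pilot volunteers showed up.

(a) summer: |A| = 9, |A ∩ B| = 4; needs |A ∖ B| = 4 — false.
(b) autumn: |A| = 7, |A ∩ B| = 0; needs A ∩ B ≠ ∅ (|A ∩ B| ≥ 1) — false.
(c) spring: |A| = 7, |A ∩ B| = 1; needs |A ∩ B| / |A| ≥ 1/5 — false.
(d) pilot: |A| = 7, |A ∩ B| = 6; needs |A ∩ B| / |A| ≤ 3/4 — false.

0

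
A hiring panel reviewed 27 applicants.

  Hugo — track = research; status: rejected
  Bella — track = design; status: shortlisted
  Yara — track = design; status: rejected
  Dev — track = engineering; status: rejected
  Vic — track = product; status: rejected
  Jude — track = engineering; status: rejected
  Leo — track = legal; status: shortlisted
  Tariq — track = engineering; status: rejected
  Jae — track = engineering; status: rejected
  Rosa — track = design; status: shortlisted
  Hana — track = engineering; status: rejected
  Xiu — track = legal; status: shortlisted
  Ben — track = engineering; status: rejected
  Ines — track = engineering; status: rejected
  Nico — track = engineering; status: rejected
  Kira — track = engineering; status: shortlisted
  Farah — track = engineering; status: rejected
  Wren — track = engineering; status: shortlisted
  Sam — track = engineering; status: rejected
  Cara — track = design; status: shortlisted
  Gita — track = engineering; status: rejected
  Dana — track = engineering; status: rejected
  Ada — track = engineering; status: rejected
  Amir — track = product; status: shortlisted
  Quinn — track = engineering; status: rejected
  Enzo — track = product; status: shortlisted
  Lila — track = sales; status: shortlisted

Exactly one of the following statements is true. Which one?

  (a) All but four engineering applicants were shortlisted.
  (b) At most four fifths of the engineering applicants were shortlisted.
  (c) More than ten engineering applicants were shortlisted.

(b)

|A| = 16, |A ∩ B| = 2, |A ∖ B| = 14.
(a) requires |A ∖ B| = 4: false.
(b) requires |A ∩ B| / |A| ≤ 4/5: true.
(c) requires |A ∩ B| > 10: false.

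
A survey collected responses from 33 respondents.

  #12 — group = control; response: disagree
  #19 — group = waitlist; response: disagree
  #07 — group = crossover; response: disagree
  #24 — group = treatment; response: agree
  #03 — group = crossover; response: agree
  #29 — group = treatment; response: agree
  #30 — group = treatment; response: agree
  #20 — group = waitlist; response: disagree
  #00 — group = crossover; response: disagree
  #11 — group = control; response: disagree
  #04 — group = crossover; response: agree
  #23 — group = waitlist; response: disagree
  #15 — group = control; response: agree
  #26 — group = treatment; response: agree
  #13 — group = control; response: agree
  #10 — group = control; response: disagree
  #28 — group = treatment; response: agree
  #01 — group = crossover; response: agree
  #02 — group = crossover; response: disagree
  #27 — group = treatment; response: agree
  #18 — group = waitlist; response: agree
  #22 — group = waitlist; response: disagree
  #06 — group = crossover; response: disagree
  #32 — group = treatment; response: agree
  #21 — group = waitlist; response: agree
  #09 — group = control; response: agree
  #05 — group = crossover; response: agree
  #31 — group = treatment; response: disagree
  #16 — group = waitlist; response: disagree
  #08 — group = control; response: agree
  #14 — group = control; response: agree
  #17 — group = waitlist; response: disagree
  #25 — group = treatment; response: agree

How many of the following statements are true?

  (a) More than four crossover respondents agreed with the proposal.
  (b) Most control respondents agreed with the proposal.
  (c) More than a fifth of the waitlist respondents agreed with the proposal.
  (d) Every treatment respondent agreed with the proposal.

(a) crossover: |A| = 8, |A ∩ B| = 4; needs |A ∩ B| > 4 — false.
(b) control: |A| = 8, |A ∩ B| = 5; needs |A ∩ B| > |A ∖ B| — true.
(c) waitlist: |A| = 8, |A ∩ B| = 2; needs |A ∩ B| / |A| > 1/5 — true.
(d) treatment: |A| = 9, |A ∩ B| = 8; needs A ⊆ B, i.e. every element of A is in B (|A ∖ B| = 0) — false.

2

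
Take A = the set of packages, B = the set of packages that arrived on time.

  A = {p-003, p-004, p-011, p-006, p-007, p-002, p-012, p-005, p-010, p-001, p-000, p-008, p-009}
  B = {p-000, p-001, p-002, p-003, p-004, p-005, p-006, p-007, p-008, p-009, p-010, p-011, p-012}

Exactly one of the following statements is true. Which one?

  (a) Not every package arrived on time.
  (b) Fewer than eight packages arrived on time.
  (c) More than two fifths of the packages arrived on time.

|A| = 13, |A ∩ B| = 13, |A ∖ B| = 0.
(a) requires A ⊄ B (|A ∖ B| ≥ 1): false.
(b) requires |A ∩ B| < 8: false.
(c) requires |A ∩ B| / |A| > 2/5: true.

(c)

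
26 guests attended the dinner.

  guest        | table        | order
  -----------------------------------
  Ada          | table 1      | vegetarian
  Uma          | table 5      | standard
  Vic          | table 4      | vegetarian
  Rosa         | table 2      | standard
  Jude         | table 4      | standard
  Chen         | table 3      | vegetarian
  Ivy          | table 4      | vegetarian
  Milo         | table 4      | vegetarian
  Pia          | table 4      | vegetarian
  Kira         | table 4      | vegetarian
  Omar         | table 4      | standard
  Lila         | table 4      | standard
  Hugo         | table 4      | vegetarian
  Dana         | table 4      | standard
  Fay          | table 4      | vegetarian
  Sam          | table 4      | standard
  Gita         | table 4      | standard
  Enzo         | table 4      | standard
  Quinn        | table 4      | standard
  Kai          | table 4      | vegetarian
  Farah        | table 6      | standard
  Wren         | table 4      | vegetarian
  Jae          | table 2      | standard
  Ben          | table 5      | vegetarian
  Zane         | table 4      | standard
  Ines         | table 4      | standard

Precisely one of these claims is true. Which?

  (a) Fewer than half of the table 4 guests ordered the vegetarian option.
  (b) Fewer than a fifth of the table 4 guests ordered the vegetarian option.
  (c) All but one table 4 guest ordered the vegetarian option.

(a)

|A| = 19, |A ∩ B| = 9, |A ∖ B| = 10.
(a) requires |A ∩ B| < |A ∖ B|: true.
(b) requires |A ∩ B| / |A| < 1/5: false.
(c) requires |A ∖ B| = 1: false.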